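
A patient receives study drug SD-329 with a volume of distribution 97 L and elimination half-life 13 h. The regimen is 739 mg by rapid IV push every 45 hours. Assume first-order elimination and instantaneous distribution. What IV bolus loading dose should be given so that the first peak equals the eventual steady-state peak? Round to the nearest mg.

f = (1/2)^(45/13) ≈ 0.090776; accumulation ratio R = 1/(1−f) ≈ 1.09984.
Loading dose to hit Cmax,ss on first dose: D_load = D_maint·R ≈ 739 × 1.09984 ≈ 812.78 mg.

813 mg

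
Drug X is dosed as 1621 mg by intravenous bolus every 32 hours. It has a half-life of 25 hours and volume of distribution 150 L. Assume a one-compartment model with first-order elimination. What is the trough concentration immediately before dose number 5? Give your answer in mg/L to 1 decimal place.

7.3 mg/L

f = (1/2)^(τ/t½) = (1/2)^(32/25) ≈ 0.4118.
C₀ = D/Vd = 1621/150 ≈ 10.807 mg/L.
Before the 5th dose, 4 doses have been given. Superposition: Cmin = C₀·(f + f² + … + f^4).
≈ 10.807 × (0.4118 + 0.1696 + 0.0698 + 0.0288) ≈ 10.807 × 0.6800 ≈ 7.349 mg/L.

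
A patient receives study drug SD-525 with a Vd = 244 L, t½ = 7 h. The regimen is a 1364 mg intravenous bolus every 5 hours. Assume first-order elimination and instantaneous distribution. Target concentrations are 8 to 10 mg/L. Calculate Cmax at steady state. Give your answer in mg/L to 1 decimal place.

14.3 mg/L

Over one 5-h interval, 5/7 ≈ 0.71429 half-lives elapse, leaving f ≈ 0.6095 of each dose.
At steady state, accumulation factor R = 1/(1 − e^(−kτ)) ≈ 2.5608.
Each bolus raises the concentration by D/Vd = 1364/244 ≈ 5.590 mg/L.
Steady-state peak Cmax,ss = C₀·R ≈ 5.590 × 2.5608 ≈ 14.315 mg/L.
Peak 14.3 mg/L vs MTC 10 mg/L: exceeds toxic threshold.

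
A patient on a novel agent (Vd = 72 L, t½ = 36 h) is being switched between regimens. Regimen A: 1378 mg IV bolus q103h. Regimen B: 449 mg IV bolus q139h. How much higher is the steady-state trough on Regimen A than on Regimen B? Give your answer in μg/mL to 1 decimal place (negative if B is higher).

Regimen A: f = (1/2)^(103/36) ≈ 0.1376; Cmin,ss = (1378/72)·f/(1−f) ≈ 3.054 μg/mL.
Regimen B: f = (1/2)^(139/36) ≈ 0.0688; Cmin,ss = (449/72)·f/(1−f) ≈ 0.461 μg/mL.
Difference ≈ 3.054 − 0.461 ≈ 2.593 μg/mL.

2.6 μg/mL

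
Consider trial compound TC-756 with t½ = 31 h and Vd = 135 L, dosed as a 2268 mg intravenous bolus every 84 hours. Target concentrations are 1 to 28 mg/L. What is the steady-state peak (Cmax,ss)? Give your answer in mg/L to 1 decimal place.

19.8 mg/L

k = ln2/t½ = ln2/31 ≈ 0.022360 h⁻¹; fraction remaining f = e^(−kτ) = e^(−0.022360×84) ≈ 0.1529.
Accumulation ratio R = 1/(1 − f) ≈ 1/0.8471 ≈ 1.1805.
Single-dose peak C₀ = D/Vd = 2268/135 ≈ 16.800 mg/L.
Steady-state peak Cmax,ss = C₀·R ≈ 16.800 × 1.1805 ≈ 19.832 mg/L.
Peak 19.8 mg/L vs MTC 28 mg/L: below toxic threshold.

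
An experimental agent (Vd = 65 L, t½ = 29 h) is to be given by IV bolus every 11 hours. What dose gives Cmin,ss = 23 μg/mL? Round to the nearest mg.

τ/t½ = 11/29 ≈ 0.37931, so f = (1/2)^(11/29) ≈ 0.768805.
Cmin,ss = (D/Vd)·f/(1−f), so D = Cmin,ss·Vd·(1−f)/f.
D = 23 × 65 × (1−f)/f ≈ 23 × 65 × 0.30072 ≈ 449.58 mg.

450 mg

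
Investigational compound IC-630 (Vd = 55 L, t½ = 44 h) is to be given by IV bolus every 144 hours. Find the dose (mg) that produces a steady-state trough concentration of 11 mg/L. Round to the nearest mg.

5242 mg

τ/t½ = 144/44 ≈ 3.2727, so f = (1/2)^(144/44) ≈ 0.103469.
Cmin,ss = (D/Vd)·f/(1−f), so D = Cmin,ss·Vd·(1−f)/f.
D = 11 × 55 × (1−f)/f ≈ 11 × 55 × 8.66473 ≈ 5242.16 mg.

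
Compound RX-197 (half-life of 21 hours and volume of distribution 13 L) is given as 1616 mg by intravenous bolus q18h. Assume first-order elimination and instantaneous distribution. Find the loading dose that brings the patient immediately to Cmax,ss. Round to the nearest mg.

f = (1/2)^(18/21) ≈ 0.552045; accumulation ratio R = 1/(1−f) ≈ 2.23237.
Loading dose to hit Cmax,ss on first dose: D_load = D_maint·R ≈ 1616 × 2.23237 ≈ 3607.51 mg.

3608 mg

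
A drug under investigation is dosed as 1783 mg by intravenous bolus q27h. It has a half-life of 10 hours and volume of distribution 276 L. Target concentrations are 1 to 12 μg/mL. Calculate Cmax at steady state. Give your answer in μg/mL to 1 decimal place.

7.6 μg/mL

k = ln2/t½ = ln2/10 ≈ 0.069315 h⁻¹; fraction remaining f = e^(−kτ) = e^(−0.069315×27) ≈ 0.1539.
At steady state, accumulation factor R = 1/(1 − e^(−kτ)) ≈ 1.1819.
Single-dose peak C₀ = D/Vd = 1783/276 ≈ 6.460 μg/mL.
Cmax,ss = C₀/(1 − f) ≈ 6.460/0.8461 ≈ 7.635 μg/mL.
Peak 7.6 μg/mL vs MTC 12 μg/mL: below toxic threshold.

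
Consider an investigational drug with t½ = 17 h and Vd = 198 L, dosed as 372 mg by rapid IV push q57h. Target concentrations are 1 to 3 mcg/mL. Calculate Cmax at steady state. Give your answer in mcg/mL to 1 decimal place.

Over one 57-h interval, 57/17 ≈ 3.3529 half-lives elapse, leaving f ≈ 0.0979 of each dose.
At steady state, accumulation factor R = 1/(1 − e^(−kτ)) ≈ 1.1085.
Single-dose peak C₀ = D/Vd = 372/198 ≈ 1.879 mcg/mL.
Cmax,ss = C₀/(1 − f) ≈ 1.879/0.9021 ≈ 2.083 mcg/mL.
Peak 2.1 mcg/mL vs MTC 3 mcg/mL: below toxic threshold.

2.1 mcg/mL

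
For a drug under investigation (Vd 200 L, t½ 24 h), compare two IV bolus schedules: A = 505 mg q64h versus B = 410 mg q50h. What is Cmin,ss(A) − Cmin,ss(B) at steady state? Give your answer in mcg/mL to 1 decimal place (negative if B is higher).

Regimen A: f = (1/2)^(64/24) ≈ 0.1575; Cmin,ss = (505/200)·f/(1−f) ≈ 0.472 mcg/mL.
Regimen B: f = (1/2)^(50/24) ≈ 0.2360; Cmin,ss = (410/200)·f/(1−f) ≈ 0.633 mcg/mL.
Difference ≈ 0.472 − 0.633 ≈ -0.161 mcg/mL.

-0.2 mcg/mL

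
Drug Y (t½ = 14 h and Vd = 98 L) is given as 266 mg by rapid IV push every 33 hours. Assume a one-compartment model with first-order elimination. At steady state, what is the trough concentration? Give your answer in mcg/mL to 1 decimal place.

k = ln2/t½ = ln2/14 ≈ 0.049511 h⁻¹; fraction remaining f = e^(−kτ) = e^(−0.049511×33) ≈ 0.1952.
Accumulation ratio R = 1/(1 − f) ≈ 1/0.8048 ≈ 1.2425.
Single-dose peak C₀ = D/Vd = 266/98 ≈ 2.714 mcg/mL.
Steady-state peak Cmax,ss = C₀·R ≈ 2.714 × 1.2425 ≈ 3.372 mcg/mL.
Steady-state trough Cmin,ss = Cmax,ss·f ≈ 3.372 × 0.1952 ≈ 0.658 mcg/mL.

0.7 mcg/mL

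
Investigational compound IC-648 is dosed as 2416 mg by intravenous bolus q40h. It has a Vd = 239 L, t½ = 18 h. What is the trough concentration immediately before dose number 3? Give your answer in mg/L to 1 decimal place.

f = (1/2)^(τ/t½) = (1/2)^(40/18) ≈ 0.2143.
C₀ = D/Vd = 2416/239 ≈ 10.109 mg/L.
Before the 3rd dose, 2 doses have been given. Superposition: Cmin = C₀·(f + f²).
≈ 10.109 × (0.2143 + 0.0459) ≈ 10.109 × 0.2602 ≈ 2.630 mg/L.

2.6 mg/L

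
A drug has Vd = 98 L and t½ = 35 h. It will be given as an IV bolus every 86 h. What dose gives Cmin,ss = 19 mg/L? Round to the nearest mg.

8363 mg

τ/t½ = 86/35 ≈ 2.4571, so f = (1/2)^(86/35) ≈ 0.182107.
Cmin,ss = (D/Vd)·f/(1−f), so D = Cmin,ss·Vd·(1−f)/f.
D = 19 × 98 × (1−f)/f ≈ 19 × 98 × 4.49128 ≈ 8362.76 mg.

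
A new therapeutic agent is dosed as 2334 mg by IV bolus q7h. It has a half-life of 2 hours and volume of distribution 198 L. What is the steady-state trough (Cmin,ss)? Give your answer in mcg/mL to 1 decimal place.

τ/t½ = 7/2 ≈ 3.5, so fraction remaining f = (1/2)^(7/2) ≈ 0.0884.
At steady state, accumulation factor R = 1/(1 − e^(−kτ)) ≈ 1.0970.
Single-dose peak C₀ = D/Vd = 2334/198 ≈ 11.788 mcg/mL.
Steady-state peak Cmax,ss = C₀·R ≈ 11.788 × 1.0970 ≈ 12.931 mcg/mL.
Steady-state trough Cmin,ss = Cmax,ss·f ≈ 12.931 × 0.0884 ≈ 1.143 mcg/mL.

1.1 mcg/mL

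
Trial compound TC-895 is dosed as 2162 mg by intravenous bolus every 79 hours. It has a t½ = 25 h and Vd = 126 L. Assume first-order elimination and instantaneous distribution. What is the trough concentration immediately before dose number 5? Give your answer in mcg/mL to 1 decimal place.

2.2 mcg/mL

f = (1/2)^(τ/t½) = (1/2)^(79/25) ≈ 0.1119.
C₀ = D/Vd = 2162/126 ≈ 17.159 mcg/mL.
Before the 5th dose, 4 doses have been given. Superposition: Cmin = C₀·(f + f² + … + f^4).
≈ 17.159 × (0.1119 + 0.0125 + 0.0014 + 0.0002) ≈ 17.159 × 0.1260 ≈ 2.162 mcg/mL.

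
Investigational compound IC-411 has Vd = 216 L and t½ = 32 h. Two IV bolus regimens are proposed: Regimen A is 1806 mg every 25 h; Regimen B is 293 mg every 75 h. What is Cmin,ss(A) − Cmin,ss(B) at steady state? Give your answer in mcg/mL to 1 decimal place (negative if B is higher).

11.3 mcg/mL

Regimen A: f = (1/2)^(25/32) ≈ 0.5819; Cmin,ss = (1806/216)·f/(1−f) ≈ 11.637 mcg/mL.
Regimen B: f = (1/2)^(75/32) ≈ 0.1970; Cmin,ss = (293/216)·f/(1−f) ≈ 0.333 mcg/mL.
Difference ≈ 11.637 − 0.333 ≈ 11.304 mcg/mL.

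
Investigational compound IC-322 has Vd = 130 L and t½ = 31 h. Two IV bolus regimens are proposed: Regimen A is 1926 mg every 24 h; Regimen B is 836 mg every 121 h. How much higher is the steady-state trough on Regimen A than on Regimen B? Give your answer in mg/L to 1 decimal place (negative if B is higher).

Regimen A: f = (1/2)^(24/31) ≈ 0.5847; Cmin,ss = (1926/130)·f/(1−f) ≈ 20.859 mg/L.
Regimen B: f = (1/2)^(121/31) ≈ 0.0668; Cmin,ss = (836/130)·f/(1−f) ≈ 0.460 mg/L.
Difference ≈ 20.859 − 0.460 ≈ 20.399 mg/L.

20.4 mg/L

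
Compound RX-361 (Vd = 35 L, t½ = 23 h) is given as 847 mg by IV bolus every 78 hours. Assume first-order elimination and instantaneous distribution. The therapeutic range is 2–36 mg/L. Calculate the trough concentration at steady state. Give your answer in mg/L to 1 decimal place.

τ/t½ = 78/23 ≈ 3.3913, so fraction remaining f = (1/2)^(78/23) ≈ 0.0953.
At steady state, accumulation factor R = 1/(1 − e^(−kτ)) ≈ 1.1053.
Single-dose peak C₀ = D/Vd = 847/35 ≈ 24.200 mg/L.
Cmax,ss = C₀/(1 − f) ≈ 24.200/0.9047 ≈ 26.749 mg/L.
One interval later, Cmin,ss = Cmax,ss·e^(−kτ) ≈ 26.749 × 0.0953 ≈ 2.549 mg/L.
Trough 2.5 mg/L vs MEC 2 mg/L: adequate.

2.5 mg/L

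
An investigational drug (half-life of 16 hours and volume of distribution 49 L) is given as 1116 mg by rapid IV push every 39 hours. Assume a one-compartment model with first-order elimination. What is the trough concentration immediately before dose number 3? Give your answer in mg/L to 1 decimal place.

5.0 mg/L

f = (1/2)^(τ/t½) = (1/2)^(39/16) ≈ 0.1846.
C₀ = D/Vd = 1116/49 ≈ 22.776 mg/L.
Before the 3rd dose, 2 doses have been given. Superposition: Cmin = C₀·(f + f²).
≈ 22.776 × (0.1846 + 0.0341) ≈ 22.776 × 0.2187 ≈ 4.981 mg/L.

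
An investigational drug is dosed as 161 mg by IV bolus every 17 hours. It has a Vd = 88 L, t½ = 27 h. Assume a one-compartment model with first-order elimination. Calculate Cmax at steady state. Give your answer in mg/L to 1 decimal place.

5.2 mg/L

Over one 17-h interval, 17/27 ≈ 0.62963 half-lives elapse, leaving f ≈ 0.6463 of each dose.
Accumulation ratio R = 1/(1 − f) ≈ 1/0.3537 ≈ 2.8273.
Single-dose peak C₀ = D/Vd = 161/88 ≈ 1.830 mg/L.
Steady-state peak Cmax,ss = C₀·R ≈ 1.830 × 2.8273 ≈ 5.174 mg/L.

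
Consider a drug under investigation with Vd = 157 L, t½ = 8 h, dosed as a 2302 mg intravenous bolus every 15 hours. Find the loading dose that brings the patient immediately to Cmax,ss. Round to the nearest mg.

f = (1/2)^(15/8) ≈ 0.272627; accumulation ratio R = 1/(1−f) ≈ 1.37481.
Loading dose to hit Cmax,ss on first dose: D_load = D_maint·R ≈ 2302 × 1.37481 ≈ 3164.81 mg.

3165 mg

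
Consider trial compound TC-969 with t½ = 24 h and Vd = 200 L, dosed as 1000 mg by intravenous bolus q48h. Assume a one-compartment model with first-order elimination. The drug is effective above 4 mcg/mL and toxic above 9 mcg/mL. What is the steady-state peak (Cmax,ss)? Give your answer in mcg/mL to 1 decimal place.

τ = 48 h = 2 half-lives, so f = (1/2)^2 = 0.25.
At steady state, R = 1/(1 − 0.25) = 4/3.
Single-dose peak C₀ = D/Vd = 1000/200 = 5 mcg/mL.
Steady-state peak Cmax,ss = C₀·R = 5 × 4/3 ≈ 6.667 mcg/mL.
Peak 6.7 mcg/mL vs MTC 9 mcg/mL: below toxic threshold.

6.7 mcg/mL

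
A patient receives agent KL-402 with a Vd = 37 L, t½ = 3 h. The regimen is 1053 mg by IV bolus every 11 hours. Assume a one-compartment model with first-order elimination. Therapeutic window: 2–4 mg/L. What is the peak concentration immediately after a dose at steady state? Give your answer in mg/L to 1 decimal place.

30.9 mg/L

τ/t½ = 11/3 ≈ 3.6667, so fraction remaining f = (1/2)^(11/3) ≈ 0.0787.
At steady state, accumulation factor R = 1/(1 − e^(−kτ)) ≈ 1.0854.
Single-dose peak C₀ = D/Vd = 1053/37 ≈ 28.459 mg/L.
Steady-state peak Cmax,ss = C₀·R ≈ 28.459 × 1.0854 ≈ 30.889 mg/L.
Peak 30.9 mg/L vs MTC 4 mg/L: exceeds toxic threshold.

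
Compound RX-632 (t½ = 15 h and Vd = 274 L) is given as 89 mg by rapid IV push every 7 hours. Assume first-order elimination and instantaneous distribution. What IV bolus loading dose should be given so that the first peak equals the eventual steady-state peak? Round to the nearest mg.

f = (1/2)^(7/15) ≈ 0.723635; accumulation ratio R = 1/(1−f) ≈ 3.61840.
Loading dose to hit Cmax,ss on first dose: D_load = D_maint·R ≈ 89 × 3.61840 ≈ 322.04 mg.

322 mg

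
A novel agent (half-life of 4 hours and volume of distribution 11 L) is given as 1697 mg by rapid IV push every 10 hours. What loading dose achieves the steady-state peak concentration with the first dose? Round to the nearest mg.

2061 mg

f = (1/2)^(10/4) ≈ 0.176777; accumulation ratio R = 1/(1−f) ≈ 1.21474.
Loading dose to hit Cmax,ss on first dose: D_load = D_maint·R ≈ 1697 × 1.21474 ≈ 2061.41 mg.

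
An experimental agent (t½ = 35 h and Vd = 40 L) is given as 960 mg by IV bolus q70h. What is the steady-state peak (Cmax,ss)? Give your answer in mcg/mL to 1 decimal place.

The dosing interval is 2 half-lives, so f = 2^(−2) = 0.25.
At steady state, R = 1/(1 − 0.25) = 4/3.
Single-dose peak C₀ = D/Vd = 960/40 = 24 mcg/mL.
Steady-state peak Cmax,ss = C₀·R = 24 × 4/3 ≈ 32.000 mcg/mL.

32.0 mcg/mL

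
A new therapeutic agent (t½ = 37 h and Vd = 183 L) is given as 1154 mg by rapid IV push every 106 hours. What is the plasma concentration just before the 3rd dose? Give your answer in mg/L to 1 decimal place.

f = (1/2)^(τ/t½) = (1/2)^(106/37) ≈ 0.1373.
C₀ = D/Vd = 1154/183 ≈ 6.306 mg/L.
Before the 3rd dose, 2 doses have been given. Superposition: Cmin = C₀·(f + f²).
≈ 6.306 × (0.1373 + 0.0189) ≈ 6.306 × 0.1562 ≈ 0.985 mg/L.

1.0 mg/L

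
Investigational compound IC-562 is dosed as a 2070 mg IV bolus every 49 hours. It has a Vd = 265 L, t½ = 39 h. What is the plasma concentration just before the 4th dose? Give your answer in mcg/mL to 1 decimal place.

5.2 mcg/mL

f = (1/2)^(τ/t½) = (1/2)^(49/39) ≈ 0.4186.
C₀ = D/Vd = 2070/265 ≈ 7.811 mcg/mL.
Before the 4th dose, 3 doses have been given. Superposition: Cmin = C₀·(f + f² + … + f^3).
≈ 7.811 × (0.4186 + 0.1752 + 0.0733) ≈ 7.811 × 0.6671 ≈ 5.211 mcg/mL.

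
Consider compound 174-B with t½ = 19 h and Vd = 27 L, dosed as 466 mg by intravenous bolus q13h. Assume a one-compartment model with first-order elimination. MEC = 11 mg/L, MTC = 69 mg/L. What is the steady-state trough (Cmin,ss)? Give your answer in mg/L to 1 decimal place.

τ/t½ = 13/19 ≈ 0.68421, so fraction remaining f = (1/2)^(13/19) ≈ 0.6223.
Each bolus raises the concentration by D/Vd = 466/27 ≈ 17.259 mg/L.
Steady-state trough Cmin,ss = C₀·f/(1−f) ≈ 17.259 × 0.6223/0.3777 ≈ 28.436 mg/L.
Trough 28.4 mg/L vs MEC 11 mg/L: adequate.

28.4 mg/L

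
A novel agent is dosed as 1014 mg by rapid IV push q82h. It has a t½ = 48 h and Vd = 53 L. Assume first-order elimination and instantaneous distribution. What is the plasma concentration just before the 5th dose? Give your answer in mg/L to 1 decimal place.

f = (1/2)^(τ/t½) = (1/2)^(82/48) ≈ 0.3060.
C₀ = D/Vd = 1014/53 ≈ 19.132 mg/L.
Before the 5th dose, 4 doses have been given. Superposition: Cmin = C₀·(f + f² + … + f^4).
≈ 19.132 × (0.3060 + 0.0936 + 0.0287 + 0.0088) ≈ 19.132 × 0.4371 ≈ 8.363 mg/L.

8.4 mg/L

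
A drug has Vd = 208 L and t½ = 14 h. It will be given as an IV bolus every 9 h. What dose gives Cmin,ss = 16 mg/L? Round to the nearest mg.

τ/t½ = 9/14 ≈ 0.64286, so f = (1/2)^(9/14) ≈ 0.640443.
Cmin,ss = (D/Vd)·f/(1−f), so D = Cmin,ss·Vd·(1−f)/f.
D = 16 × 208 × (1−f)/f ≈ 16 × 208 × 0.56142 ≈ 1868.41 mg.

1868 mg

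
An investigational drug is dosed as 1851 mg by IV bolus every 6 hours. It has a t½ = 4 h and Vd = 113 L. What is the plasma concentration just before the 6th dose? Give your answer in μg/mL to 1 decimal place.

8.9 μg/mL

f = (1/2)^(τ/t½) = (1/2)^(6/4) ≈ 0.3536.
C₀ = D/Vd = 1851/113 ≈ 16.381 μg/mL.
Before the 6th dose, 5 doses have been given. Superposition: Cmin = C₀·(f + f² + … + f^5).
≈ 16.381 × (0.3536 + 0.1250 + 0.0442 + 0.0156 + 0.0055) ≈ 16.381 × 0.5439 ≈ 8.910 μg/mL.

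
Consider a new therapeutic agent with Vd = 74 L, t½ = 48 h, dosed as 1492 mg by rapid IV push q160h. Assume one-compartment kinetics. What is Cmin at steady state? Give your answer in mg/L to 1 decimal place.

Over one 160-h interval, 160/48 ≈ 3.3333 half-lives elapse, leaving f ≈ 0.0992 of each dose.
At steady state, accumulation factor R = 1/(1 − e^(−kτ)) ≈ 1.1101.
Each bolus raises the concentration by D/Vd = 1492/74 ≈ 20.162 mg/L.
Cmax,ss = C₀/(1 − f) ≈ 20.162/0.9008 ≈ 22.382 mg/L.
Steady-state trough Cmin,ss = Cmax,ss·f ≈ 22.382 × 0.0992 ≈ 2.220 mg/L.

2.2 mg/L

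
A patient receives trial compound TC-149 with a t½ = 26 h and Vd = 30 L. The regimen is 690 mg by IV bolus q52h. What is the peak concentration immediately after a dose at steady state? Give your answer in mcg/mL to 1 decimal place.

30.7 mcg/mL

The dosing interval is 2 half-lives, so f = 2^(−2) = 0.25.
At steady state, R = 1/(1 − 0.25) = 4/3.
Single-dose peak C₀ = D/Vd = 690/30 = 23 mcg/mL.
Steady-state peak Cmax,ss = C₀·R = 23 × 4/3 ≈ 30.667 mcg/mL.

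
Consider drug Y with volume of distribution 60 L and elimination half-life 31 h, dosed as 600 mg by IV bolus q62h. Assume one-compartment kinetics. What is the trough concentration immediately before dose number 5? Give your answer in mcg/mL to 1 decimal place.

f = (1/2)^(τ/t½) = (1/2)^(62/31) ≈ 0.2500.
C₀ = D/Vd = 600/60 ≈ 10.000 mcg/mL.
Before the 5th dose, 4 doses have been given. Superposition: Cmin = C₀·(f + f² + … + f^4).
≈ 10.000 × (0.2500 + 0.0625 + 0.0156 + 0.0039) ≈ 10.000 × 0.3320 ≈ 3.320 mcg/mL.

3.3 mcg/mL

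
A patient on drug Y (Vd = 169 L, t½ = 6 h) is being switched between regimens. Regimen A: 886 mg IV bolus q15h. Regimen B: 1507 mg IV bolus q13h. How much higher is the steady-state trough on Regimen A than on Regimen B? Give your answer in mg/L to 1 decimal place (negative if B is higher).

-1.4 mg/L

Regimen A: f = (1/2)^(15/6) ≈ 0.1768; Cmin,ss = (886/169)·f/(1−f) ≈ 1.126 mg/L.
Regimen B: f = (1/2)^(13/6) ≈ 0.2227; Cmin,ss = (1507/169)·f/(1−f) ≈ 2.555 mg/L.
Difference ≈ 1.126 − 2.555 ≈ -1.429 mg/L.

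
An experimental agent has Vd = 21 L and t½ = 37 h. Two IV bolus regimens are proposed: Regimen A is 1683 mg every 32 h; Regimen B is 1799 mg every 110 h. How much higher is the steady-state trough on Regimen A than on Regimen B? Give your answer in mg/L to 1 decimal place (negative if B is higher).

85.1 mg/L

Regimen A: f = (1/2)^(32/37) ≈ 0.5491; Cmin,ss = (1683/21)·f/(1−f) ≈ 97.597 mg/L.
Regimen B: f = (1/2)^(110/37) ≈ 0.1274; Cmin,ss = (1799/21)·f/(1−f) ≈ 12.507 mg/L.
Difference ≈ 97.597 − 12.507 ≈ 85.090 mg/L.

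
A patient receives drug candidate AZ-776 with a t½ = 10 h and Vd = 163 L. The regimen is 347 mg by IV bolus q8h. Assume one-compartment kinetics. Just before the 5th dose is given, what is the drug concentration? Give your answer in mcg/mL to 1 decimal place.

f = (1/2)^(τ/t½) = (1/2)^(8/10) ≈ 0.5743.
C₀ = D/Vd = 347/163 ≈ 2.129 mcg/mL.
Before the 5th dose, 4 doses have been given. Superposition: Cmin = C₀·(f + f² + … + f^4).
≈ 2.129 × (0.5743 + 0.3298 + 0.1894 + 0.1088) ≈ 2.129 × 1.2023 ≈ 2.560 mcg/mL.

2.6 mcg/mL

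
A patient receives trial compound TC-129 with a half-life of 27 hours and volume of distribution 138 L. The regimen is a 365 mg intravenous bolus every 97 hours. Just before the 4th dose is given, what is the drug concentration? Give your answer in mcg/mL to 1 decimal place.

0.2 mcg/mL

f = (1/2)^(τ/t½) = (1/2)^(97/27) ≈ 0.0829.
C₀ = D/Vd = 365/138 ≈ 2.645 mcg/mL.
Before the 4th dose, 3 doses have been given. Superposition: Cmin = C₀·(f + f² + … + f^3).
≈ 2.645 × (0.0829 + 0.0069 + 0.0006) ≈ 2.645 × 0.0904 ≈ 0.239 mcg/mL.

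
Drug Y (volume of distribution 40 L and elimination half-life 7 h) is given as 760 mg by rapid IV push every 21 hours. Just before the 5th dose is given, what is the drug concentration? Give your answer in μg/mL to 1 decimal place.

2.7 μg/mL

f = (1/2)^(τ/t½) = (1/2)^(21/7) ≈ 0.1250.
C₀ = D/Vd = 760/40 ≈ 19.000 μg/mL.
Before the 5th dose, 4 doses have been given. Superposition: Cmin = C₀·(f + f² + … + f^4).
≈ 19.000 × (0.1250 + 0.0156 + 0.0020 + 0.0002) ≈ 19.000 × 0.1428 ≈ 2.713 μg/mL.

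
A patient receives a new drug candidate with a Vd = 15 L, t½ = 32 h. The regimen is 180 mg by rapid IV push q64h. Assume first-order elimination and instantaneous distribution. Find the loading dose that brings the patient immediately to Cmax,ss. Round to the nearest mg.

240 mg

f = (1/2)^(64/32) ≈ 0.250000; accumulation ratio R = 1/(1−f) ≈ 1.33333.
Loading dose to hit Cmax,ss on first dose: D_load = D_maint·R ≈ 180 × 1.33333 ≈ 240.00 mg.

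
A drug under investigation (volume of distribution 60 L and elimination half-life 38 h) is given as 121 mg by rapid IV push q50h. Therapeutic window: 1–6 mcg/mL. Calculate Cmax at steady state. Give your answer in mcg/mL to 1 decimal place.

Over one 50-h interval, 50/38 ≈ 1.3158 half-lives elapse, leaving f ≈ 0.4017 of each dose.
At steady state, accumulation factor R = 1/(1 − e^(−kτ)) ≈ 1.6714.
Each bolus raises the concentration by D/Vd = 121/60 ≈ 2.017 mcg/mL.
Steady-state peak Cmax,ss = C₀·R ≈ 2.017 × 1.6714 ≈ 3.371 mcg/mL.
Peak 3.4 mcg/mL vs MTC 6 mcg/mL: below toxic threshold.

3.4 mcg/mL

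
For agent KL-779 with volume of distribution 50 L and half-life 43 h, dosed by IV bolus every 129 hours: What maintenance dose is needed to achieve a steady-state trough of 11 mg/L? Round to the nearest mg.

τ/t½ = 129/43 ≈ 3, so f = (1/2)^(129/43) ≈ 0.125000.
Cmin,ss = (D/Vd)·f/(1−f), so D = Cmin,ss·Vd·(1−f)/f.
D = 11 × 50 × (1−f)/f ≈ 11 × 50 × 7.00000 ≈ 3850.00 mg.

3850 mg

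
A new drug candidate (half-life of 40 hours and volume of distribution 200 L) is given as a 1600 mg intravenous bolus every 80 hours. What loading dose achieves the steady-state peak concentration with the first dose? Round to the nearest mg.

f = (1/2)^(80/40) ≈ 0.250000; accumulation ratio R = 1/(1−f) ≈ 1.33333.
Loading dose to hit Cmax,ss on first dose: D_load = D_maint·R ≈ 1600 × 1.33333 ≈ 2133.33 mg.

2133 mg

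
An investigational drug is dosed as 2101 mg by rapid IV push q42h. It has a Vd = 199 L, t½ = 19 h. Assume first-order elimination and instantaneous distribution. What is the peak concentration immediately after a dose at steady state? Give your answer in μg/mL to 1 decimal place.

k = ln2/t½ = ln2/19 ≈ 0.036481 h⁻¹; fraction remaining f = e^(−kτ) = e^(−0.036481×42) ≈ 0.2161.
Accumulation ratio R = 1/(1 − f) ≈ 1/0.7839 ≈ 1.2757.
Single-dose peak C₀ = D/Vd = 2101/199 ≈ 10.558 μg/mL.
Cmax,ss = C₀/(1 − f) ≈ 10.558/0.7839 ≈ 13.469 μg/mL.

13.5 μg/mL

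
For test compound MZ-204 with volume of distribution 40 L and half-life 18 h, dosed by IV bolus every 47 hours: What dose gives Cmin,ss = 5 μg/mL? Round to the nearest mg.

τ/t½ = 47/18 ≈ 2.6111, so f = (1/2)^(47/18) ≈ 0.163673.
Cmin,ss = (D/Vd)·f/(1−f), so D = Cmin,ss·Vd·(1−f)/f.
D = 5 × 40 × (1−f)/f ≈ 5 × 40 × 5.10974 ≈ 1021.95 mg.

1022 mg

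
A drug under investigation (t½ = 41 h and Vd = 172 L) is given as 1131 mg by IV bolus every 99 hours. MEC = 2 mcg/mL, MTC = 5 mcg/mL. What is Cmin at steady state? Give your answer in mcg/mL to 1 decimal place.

k = ln2/t½ = ln2/41 ≈ 0.016906 h⁻¹; fraction remaining f = e^(−kτ) = e^(−0.016906×99) ≈ 0.1876.
At steady state, accumulation factor R = 1/(1 − e^(−kτ)) ≈ 1.2309.
Each bolus raises the concentration by D/Vd = 1131/172 ≈ 6.576 mcg/mL.
Cmax,ss = C₀/(1 − f) ≈ 6.576/0.8124 ≈ 8.095 mcg/mL.
Steady-state trough Cmin,ss = Cmax,ss·f ≈ 8.095 × 0.1876 ≈ 1.519 mcg/mL.
Trough 1.5 mcg/mL vs MEC 2 mcg/mL: subtherapeutic.

1.5 mcg/mL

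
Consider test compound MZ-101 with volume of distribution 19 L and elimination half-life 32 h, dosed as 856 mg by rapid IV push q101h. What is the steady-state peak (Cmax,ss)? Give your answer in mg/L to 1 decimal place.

τ/t½ = 101/32 ≈ 3.1562, so fraction remaining f = (1/2)^(101/32) ≈ 0.1122.
At steady state, accumulation factor R = 1/(1 − e^(−kτ)) ≈ 1.1264.
Each bolus raises the concentration by D/Vd = 856/19 ≈ 45.053 mg/L.
Steady-state peak Cmax,ss = C₀·R ≈ 45.053 × 1.1264 ≈ 50.748 mg/L.

50.7 mg/L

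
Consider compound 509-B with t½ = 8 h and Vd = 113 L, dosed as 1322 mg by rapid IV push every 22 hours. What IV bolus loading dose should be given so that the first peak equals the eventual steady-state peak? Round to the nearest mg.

1553 mg

f = (1/2)^(22/8) ≈ 0.148651; accumulation ratio R = 1/(1−f) ≈ 1.17461.
Loading dose to hit Cmax,ss on first dose: D_load = D_maint·R ≈ 1322 × 1.17461 ≈ 1552.83 mg.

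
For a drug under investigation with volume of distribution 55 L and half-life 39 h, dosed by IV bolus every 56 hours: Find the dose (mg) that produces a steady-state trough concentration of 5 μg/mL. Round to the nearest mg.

τ/t½ = 56/39 ≈ 1.4359, so f = (1/2)^(56/39) ≈ 0.369617.
Cmin,ss = (D/Vd)·f/(1−f), so D = Cmin,ss·Vd·(1−f)/f.
D = 5 × 55 × (1−f)/f ≈ 5 × 55 × 1.70550 ≈ 469.01 mg.

469 mg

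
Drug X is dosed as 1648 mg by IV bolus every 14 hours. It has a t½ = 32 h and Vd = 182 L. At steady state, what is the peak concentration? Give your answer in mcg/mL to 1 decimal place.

34.6 mcg/mL

Over one 14-h interval, 14/32 ≈ 0.4375 half-lives elapse, leaving f ≈ 0.7384 of each dose.
Accumulation ratio R = 1/(1 − f) ≈ 1/0.2616 ≈ 3.8226.
Each bolus raises the concentration by D/Vd = 1648/182 ≈ 9.055 mcg/mL.
Steady-state peak Cmax,ss = C₀·R ≈ 9.055 × 3.8226 ≈ 34.614 mcg/mL.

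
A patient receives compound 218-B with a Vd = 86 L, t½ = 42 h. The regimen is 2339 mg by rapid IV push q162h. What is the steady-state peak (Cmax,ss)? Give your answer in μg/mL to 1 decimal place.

29.2 μg/mL

τ/t½ = 162/42 ≈ 3.8571, so fraction remaining f = (1/2)^(162/42) ≈ 0.0690.
Accumulation ratio R = 1/(1 − f) ≈ 1/0.9310 ≈ 1.0741.
Single-dose peak C₀ = D/Vd = 2339/86 ≈ 27.198 μg/mL.
Cmax,ss = C₀/(1 − f) ≈ 27.198/0.9310 ≈ 29.214 μg/mL.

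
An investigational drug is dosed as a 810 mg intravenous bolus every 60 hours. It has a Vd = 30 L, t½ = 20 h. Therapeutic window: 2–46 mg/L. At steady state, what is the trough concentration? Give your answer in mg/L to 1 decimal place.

3.9 mg/L

The dosing interval is 3 half-lives, so f = 2^(−3) = 0.125.
At steady state, R = 1/(1 − 0.125) = 8/7.
Single-dose peak C₀ = D/Vd = 810/30 = 27 mg/L.
Steady-state peak Cmax,ss = C₀·R = 27 × 8/7 ≈ 30.857 mg/L.
Steady-state trough Cmin,ss = Cmax,ss·f ≈ 30.857 × 0.125 ≈ 3.857 mg/L.
Trough 3.9 mg/L vs MEC 2 mg/L: adequate.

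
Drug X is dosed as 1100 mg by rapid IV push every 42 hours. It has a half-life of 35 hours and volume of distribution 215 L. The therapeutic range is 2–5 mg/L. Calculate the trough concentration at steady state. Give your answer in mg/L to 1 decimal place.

3.9 mg/L

Over one 42-h interval, 42/35 ≈ 1.2 half-lives elapse, leaving f ≈ 0.4353 of each dose.
Single-dose peak C₀ = D/Vd = 1100/215 ≈ 5.116 mg/L.
Steady-state trough Cmin,ss = C₀·f/(1−f) ≈ 5.116 × 0.4353/0.5647 ≈ 3.944 mg/L.
Trough 3.9 mg/L vs MEC 2 mg/L: adequate.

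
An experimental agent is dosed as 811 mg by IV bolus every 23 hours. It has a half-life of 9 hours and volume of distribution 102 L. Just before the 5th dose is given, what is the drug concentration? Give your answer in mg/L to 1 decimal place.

1.6 mg/L

f = (1/2)^(τ/t½) = (1/2)^(23/9) ≈ 0.1701.
C₀ = D/Vd = 811/102 ≈ 7.951 mg/L.
Before the 5th dose, 4 doses have been given. Superposition: Cmin = C₀·(f + f² + … + f^4).
≈ 7.951 × (0.1701 + 0.0289 + 0.0049 + 0.0008) ≈ 7.951 × 0.2047 ≈ 1.628 mg/L.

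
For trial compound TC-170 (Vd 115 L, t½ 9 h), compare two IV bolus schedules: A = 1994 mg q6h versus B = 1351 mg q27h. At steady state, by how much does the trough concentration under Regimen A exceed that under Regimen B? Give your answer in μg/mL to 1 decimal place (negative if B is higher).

27.8 μg/mL

Regimen A: f = (1/2)^(6/9) ≈ 0.6300; Cmin,ss = (1994/115)·f/(1−f) ≈ 29.523 μg/mL.
Regimen B: f = (1/2)^(27/9) ≈ 0.1250; Cmin,ss = (1351/115)·f/(1−f) ≈ 1.678 μg/mL.
Difference ≈ 29.523 − 1.678 ≈ 27.845 μg/mL.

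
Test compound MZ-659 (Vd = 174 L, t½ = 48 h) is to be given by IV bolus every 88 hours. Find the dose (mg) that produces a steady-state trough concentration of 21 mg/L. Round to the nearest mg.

9367 mg

τ/t½ = 88/48 ≈ 1.8333, so f = (1/2)^(88/48) ≈ 0.280616.
Cmin,ss = (D/Vd)·f/(1−f), so D = Cmin,ss·Vd·(1−f)/f.
D = 21 × 174 × (1−f)/f ≈ 21 × 174 × 2.56359 ≈ 9367.36 mg.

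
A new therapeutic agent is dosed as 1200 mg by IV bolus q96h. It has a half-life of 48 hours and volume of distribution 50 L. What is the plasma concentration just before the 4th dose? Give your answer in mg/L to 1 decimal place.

f = (1/2)^(τ/t½) = (1/2)^(96/48) ≈ 0.2500.
C₀ = D/Vd = 1200/50 ≈ 24.000 mg/L.
Before the 4th dose, 3 doses have been given. Superposition: Cmin = C₀·(f + f² + … + f^3).
≈ 24.000 × (0.2500 + 0.0625 + 0.0156) ≈ 24.000 × 0.3281 ≈ 7.874 mg/L.

7.9 mg/L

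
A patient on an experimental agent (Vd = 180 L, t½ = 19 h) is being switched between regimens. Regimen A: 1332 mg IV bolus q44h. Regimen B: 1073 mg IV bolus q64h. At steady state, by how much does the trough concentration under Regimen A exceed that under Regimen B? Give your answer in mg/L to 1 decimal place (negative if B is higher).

Regimen A: f = (1/2)^(44/19) ≈ 0.2009; Cmin,ss = (1332/180)·f/(1−f) ≈ 1.860 mg/L.
Regimen B: f = (1/2)^(64/19) ≈ 0.0968; Cmin,ss = (1073/180)·f/(1−f) ≈ 0.639 mg/L.
Difference ≈ 1.860 − 0.639 ≈ 1.221 mg/L.

1.2 mg/L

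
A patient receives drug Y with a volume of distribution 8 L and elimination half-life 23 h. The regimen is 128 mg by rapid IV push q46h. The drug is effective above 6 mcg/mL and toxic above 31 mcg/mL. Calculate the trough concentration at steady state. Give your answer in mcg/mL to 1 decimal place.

τ = 46 h = 2 half-lives, so f = (1/2)^2 = 0.25.
At steady state, R = 1/(1 − 0.25) = 4/3.
Single-dose peak C₀ = D/Vd = 128/8 = 16 mcg/mL.
Steady-state peak Cmax,ss = C₀·R = 16 × 4/3 ≈ 21.333 mcg/mL.
Steady-state trough Cmin,ss = Cmax,ss·f ≈ 21.333 × 0.25 ≈ 5.333 mcg/mL.
Trough 5.3 mcg/mL vs MEC 6 mcg/mL: subtherapeutic.

5.3 mcg/mL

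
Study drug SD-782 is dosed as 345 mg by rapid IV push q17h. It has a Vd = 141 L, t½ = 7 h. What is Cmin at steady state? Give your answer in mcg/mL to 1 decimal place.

Over one 17-h interval, 17/7 ≈ 2.4286 half-lives elapse, leaving f ≈ 0.1857 of each dose.
Accumulation ratio R = 1/(1 − f) ≈ 1/0.8143 ≈ 1.2280.
Single-dose peak C₀ = D/Vd = 345/141 ≈ 2.447 mcg/mL.
Cmax,ss = C₀/(1 − f) ≈ 2.447/0.8143 ≈ 3.005 mcg/mL.
One interval later, Cmin,ss = Cmax,ss·e^(−kτ) ≈ 3.005 × 0.1857 ≈ 0.558 mcg/mL.

0.6 mcg/mL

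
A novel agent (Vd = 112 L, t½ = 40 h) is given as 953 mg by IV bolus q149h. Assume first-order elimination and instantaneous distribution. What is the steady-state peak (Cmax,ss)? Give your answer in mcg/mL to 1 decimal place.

9.2 mcg/mL

τ/t½ = 149/40 ≈ 3.725, so fraction remaining f = (1/2)^(149/40) ≈ 0.0756.
Accumulation ratio R = 1/(1 − f) ≈ 1/0.9244 ≈ 1.0818.
Each bolus raises the concentration by D/Vd = 953/112 ≈ 8.509 mcg/mL.
Steady-state peak Cmax,ss = C₀·R ≈ 8.509 × 1.0818 ≈ 9.205 mcg/mL.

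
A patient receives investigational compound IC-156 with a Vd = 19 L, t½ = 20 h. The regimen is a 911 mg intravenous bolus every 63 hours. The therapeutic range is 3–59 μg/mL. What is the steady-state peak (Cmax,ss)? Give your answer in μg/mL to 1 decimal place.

54.0 μg/mL

k = ln2/t½ = ln2/20 ≈ 0.034657 h⁻¹; fraction remaining f = e^(−kτ) = e^(−0.034657×63) ≈ 0.1127.
At steady state, accumulation factor R = 1/(1 − e^(−kτ)) ≈ 1.1270.
Each bolus raises the concentration by D/Vd = 911/19 ≈ 47.947 μg/mL.
Steady-state peak Cmax,ss = C₀·R ≈ 47.947 × 1.1270 ≈ 54.036 μg/mL.
Peak 54.0 μg/mL vs MTC 59 μg/mL: below toxic threshold.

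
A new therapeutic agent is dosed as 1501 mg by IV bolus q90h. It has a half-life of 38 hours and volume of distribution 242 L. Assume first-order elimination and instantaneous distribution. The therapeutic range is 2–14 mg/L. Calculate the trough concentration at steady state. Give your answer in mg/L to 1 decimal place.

k = ln2/t½ = ln2/38 ≈ 0.018241 h⁻¹; fraction remaining f = e^(−kτ) = e^(−0.018241×90) ≈ 0.1937.
At steady state, accumulation factor R = 1/(1 − e^(−kτ)) ≈ 1.2402.
Each bolus raises the concentration by D/Vd = 1501/242 ≈ 6.202 mg/L.
Steady-state peak Cmax,ss = C₀·R ≈ 6.202 × 1.2402 ≈ 7.692 mg/L.
One interval later, Cmin,ss = Cmax,ss·e^(−kτ) ≈ 7.692 × 0.1937 ≈ 1.490 mg/L.
Trough 1.5 mg/L vs MEC 2 mg/L: subtherapeutic.

1.5 mg/L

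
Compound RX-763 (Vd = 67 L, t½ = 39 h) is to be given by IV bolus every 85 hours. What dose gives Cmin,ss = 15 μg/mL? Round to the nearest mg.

3548 mg

τ/t½ = 85/39 ≈ 2.1795, so f = (1/2)^(85/39) ≈ 0.220754.
Cmin,ss = (D/Vd)·f/(1−f), so D = Cmin,ss·Vd·(1−f)/f.
D = 15 × 67 × (1−f)/f ≈ 15 × 67 × 3.52993 ≈ 3547.58 mg.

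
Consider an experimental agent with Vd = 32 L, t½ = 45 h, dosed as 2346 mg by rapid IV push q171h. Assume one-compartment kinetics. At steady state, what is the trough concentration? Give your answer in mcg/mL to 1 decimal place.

5.7 mcg/mL

k = ln2/t½ = ln2/45 ≈ 0.015403 h⁻¹; fraction remaining f = e^(−kτ) = e^(−0.015403×171) ≈ 0.0718.
Accumulation ratio R = 1/(1 − f) ≈ 1/0.9282 ≈ 1.0774.
Each bolus raises the concentration by D/Vd = 2346/32 ≈ 73.312 mcg/mL.
Steady-state peak Cmax,ss = C₀·R ≈ 73.312 × 1.0774 ≈ 78.986 mcg/mL.
One interval later, Cmin,ss = Cmax,ss·e^(−kτ) ≈ 78.986 × 0.0718 ≈ 5.671 mcg/mL.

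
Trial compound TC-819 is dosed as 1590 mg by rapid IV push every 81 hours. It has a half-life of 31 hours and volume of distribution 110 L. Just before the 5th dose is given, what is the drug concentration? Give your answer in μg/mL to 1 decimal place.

2.8 μg/mL

f = (1/2)^(τ/t½) = (1/2)^(81/31) ≈ 0.1635.
C₀ = D/Vd = 1590/110 ≈ 14.455 μg/mL.
Before the 5th dose, 4 doses have been given. Superposition: Cmin = C₀·(f + f² + … + f^4).
≈ 14.455 × (0.1635 + 0.0267 + 0.0044 + 0.0007) ≈ 14.455 × 0.1953 ≈ 2.823 μg/mL.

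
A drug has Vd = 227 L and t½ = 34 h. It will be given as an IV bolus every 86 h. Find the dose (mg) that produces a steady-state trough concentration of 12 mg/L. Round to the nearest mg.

τ/t½ = 86/34 ≈ 2.5294, so f = (1/2)^(86/34) ≈ 0.173209.
Cmin,ss = (D/Vd)·f/(1−f), so D = Cmin,ss·Vd·(1−f)/f.
D = 12 × 227 × (1−f)/f ≈ 12 × 227 × 4.77337 ≈ 13002.66 mg.

13003 mg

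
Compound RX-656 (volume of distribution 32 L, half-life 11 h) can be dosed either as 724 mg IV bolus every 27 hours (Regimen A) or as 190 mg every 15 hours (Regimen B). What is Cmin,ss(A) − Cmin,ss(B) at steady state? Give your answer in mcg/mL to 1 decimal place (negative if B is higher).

Regimen A: f = (1/2)^(27/11) ≈ 0.1824; Cmin,ss = (724/32)·f/(1−f) ≈ 5.047 mcg/mL.
Regimen B: f = (1/2)^(15/11) ≈ 0.3886; Cmin,ss = (190/32)·f/(1−f) ≈ 3.774 mcg/mL.
Difference ≈ 5.047 − 3.774 ≈ 1.273 mcg/mL.

1.3 mcg/mL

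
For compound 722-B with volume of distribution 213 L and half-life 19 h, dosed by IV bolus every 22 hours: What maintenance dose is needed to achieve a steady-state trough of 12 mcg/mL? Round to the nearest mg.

3147 mg

τ/t½ = 22/19 ≈ 1.1579, so f = (1/2)^(22/19) ≈ 0.448166.
Cmin,ss = (D/Vd)·f/(1−f), so D = Cmin,ss·Vd·(1−f)/f.
D = 12 × 213 × (1−f)/f ≈ 12 × 213 × 1.23132 ≈ 3147.25 mg.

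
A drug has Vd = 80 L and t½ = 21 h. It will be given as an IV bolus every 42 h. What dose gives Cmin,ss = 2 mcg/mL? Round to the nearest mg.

480 mg

τ/t½ = 42/21 ≈ 2, so f = (1/2)^(42/21) ≈ 0.250000.
Cmin,ss = (D/Vd)·f/(1−f), so D = Cmin,ss·Vd·(1−f)/f.
D = 2 × 80 × (1−f)/f ≈ 2 × 80 × 3.00000 ≈ 480.00 mg.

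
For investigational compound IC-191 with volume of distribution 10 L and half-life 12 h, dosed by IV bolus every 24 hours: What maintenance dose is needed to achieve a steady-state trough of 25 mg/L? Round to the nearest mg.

750 mg

τ/t½ = 24/12 ≈ 2, so f = (1/2)^(24/12) ≈ 0.250000.
Cmin,ss = (D/Vd)·f/(1−f), so D = Cmin,ss·Vd·(1−f)/f.
D = 25 × 10 × (1−f)/f ≈ 25 × 10 × 3.00000 ≈ 750.00 mg.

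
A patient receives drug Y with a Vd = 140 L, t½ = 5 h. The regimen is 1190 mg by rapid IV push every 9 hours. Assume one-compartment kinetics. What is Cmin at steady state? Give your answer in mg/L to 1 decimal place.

τ/t½ = 9/5 ≈ 1.8, so fraction remaining f = (1/2)^(9/5) ≈ 0.2872.
Accumulation ratio R = 1/(1 − f) ≈ 1/0.7128 ≈ 1.4029.
Each bolus raises the concentration by D/Vd = 1190/140 ≈ 8.500 mg/L.
Cmax,ss = C₀/(1 − f) ≈ 8.500/0.7128 ≈ 11.925 mg/L.
One interval later, Cmin,ss = Cmax,ss·e^(−kτ) ≈ 11.925 × 0.2872 ≈ 3.425 mg/L.

3.4 mg/L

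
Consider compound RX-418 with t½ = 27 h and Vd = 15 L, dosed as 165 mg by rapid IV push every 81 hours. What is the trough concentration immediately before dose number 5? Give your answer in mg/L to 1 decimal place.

f = (1/2)^(τ/t½) = (1/2)^(81/27) ≈ 0.1250.
C₀ = D/Vd = 165/15 ≈ 11.000 mg/L.
Before the 5th dose, 4 doses have been given. Superposition: Cmin = C₀·(f + f² + … + f^4).
≈ 11.000 × (0.1250 + 0.0156 + 0.0020 + 0.0002) ≈ 11.000 × 0.1428 ≈ 1.571 mg/L.

1.6 mg/L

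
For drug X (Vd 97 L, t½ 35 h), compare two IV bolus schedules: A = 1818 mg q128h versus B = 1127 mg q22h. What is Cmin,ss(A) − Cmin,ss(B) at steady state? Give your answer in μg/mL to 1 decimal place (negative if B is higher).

Regimen A: f = (1/2)^(128/35) ≈ 0.0793; Cmin,ss = (1818/97)·f/(1−f) ≈ 1.614 μg/mL.
Regimen B: f = (1/2)^(22/35) ≈ 0.6468; Cmin,ss = (1127/97)·f/(1−f) ≈ 21.277 μg/mL.
Difference ≈ 1.614 − 21.277 ≈ -19.663 μg/mL.

-19.7 μg/mL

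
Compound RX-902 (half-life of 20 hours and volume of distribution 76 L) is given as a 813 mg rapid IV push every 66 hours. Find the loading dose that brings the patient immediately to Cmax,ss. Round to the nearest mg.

f = (1/2)^(66/20) ≈ 0.101532; accumulation ratio R = 1/(1−f) ≈ 1.11301.
Loading dose to hit Cmax,ss on first dose: D_load = D_maint·R ≈ 813 × 1.11301 ≈ 904.88 mg.

905 mg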